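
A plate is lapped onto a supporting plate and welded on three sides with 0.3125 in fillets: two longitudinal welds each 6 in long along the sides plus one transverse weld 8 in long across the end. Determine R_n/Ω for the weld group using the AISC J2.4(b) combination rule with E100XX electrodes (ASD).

R_n/Ω ≈ 147 kips

E100XX → F_EXX = 100 ksi.
t_e = 0.707 × 0.3125 = 0.2209 in.
R_nwl = 0.6 × 100 × 0.2209 × 12 = 159.1 kips (longitudinal, 2 welds).
R_nwt = 0.6 × 100 × 0.2209 × 8 = 106 kips (transverse, base value).
(i) R_nwl + R_nwt = 265.1 kips; (ii) 0.85 R_nwl + 1.5 R_nwt = 294.3 kips.
R_n = max = 294.3 kips [governs: (ii)]; R_n/Ω = 147.1 kips.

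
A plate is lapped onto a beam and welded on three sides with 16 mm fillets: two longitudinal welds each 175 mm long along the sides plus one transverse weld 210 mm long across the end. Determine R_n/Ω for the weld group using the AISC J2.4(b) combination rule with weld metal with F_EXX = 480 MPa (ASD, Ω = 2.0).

t_e = 0.707 × 16 = 11.31 mm.
R_nwl = 0.6 × 480 × 11.31 × 350 × 10⁻³ = 1140 kN (longitudinal, 2 welds).
R_nwt = 0.6 × 480 × 11.31 × 210 × 10⁻³ = 684.1 kN (transverse, base value).
(i) R_nwl + R_nwt = 1824 kN; (ii) 0.85 R_nwl + 1.5 R_nwt = 1995 kN.
R_n = max = 1995 kN [governs: (ii)]; R_n/Ω = 997.7 kN.

R_n/Ω ≈ 998 kN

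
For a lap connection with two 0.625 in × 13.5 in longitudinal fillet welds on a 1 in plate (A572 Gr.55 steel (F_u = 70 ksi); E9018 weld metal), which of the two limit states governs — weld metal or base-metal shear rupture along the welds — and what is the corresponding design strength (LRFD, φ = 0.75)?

φR_n ≈ 483 kips (weld metal governs)

E90XX → F_EXX = 90 ksi.
t_e = 0.707 × 0.625 = 0.4419 in; L = 27 in.
Weld metal: φR_n = 0.75 × 0.6 × 90 × 0.4419 × 27 = 483.2 kips.
Base metal (shear rupture): φR_n = 0.75 × 0.6 × 70 × 1 × 27 = 850.5 kips.
Governing: weld metal.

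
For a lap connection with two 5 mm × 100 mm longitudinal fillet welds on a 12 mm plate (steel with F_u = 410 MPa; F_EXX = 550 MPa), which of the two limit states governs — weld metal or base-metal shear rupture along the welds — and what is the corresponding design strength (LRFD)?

t_e = 0.707 × 5 = 3.535 mm; L = 200 mm.
Weld metal: φR_n = 0.75 × 0.6 × 550 × 3.535 × 200 × 10⁻³ = 175 kN.
Base metal (shear rupture): φR_n = 0.75 × 0.6 × 410 × 12 × 200 × 10⁻³ = 442.8 kN.
Governing: weld metal.

φR_n ≈ 175 kN (weld metal governs)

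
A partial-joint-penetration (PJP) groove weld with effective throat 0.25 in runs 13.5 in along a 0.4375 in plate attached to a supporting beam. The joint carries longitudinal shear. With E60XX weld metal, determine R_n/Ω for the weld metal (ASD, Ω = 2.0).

E60XX → F_EXX = 60 ksi.
Effective throat (given) t_e = 0.25 in.
A_we = 0.25 × 13.5 = 3.375 in².
F_nw = 0.6 F_EXX = 36 ksi.
R_n/Ω = (36 × 3.375) / 2.0 = 60.75 kip.

R_n/Ω ≈ 60.8 kip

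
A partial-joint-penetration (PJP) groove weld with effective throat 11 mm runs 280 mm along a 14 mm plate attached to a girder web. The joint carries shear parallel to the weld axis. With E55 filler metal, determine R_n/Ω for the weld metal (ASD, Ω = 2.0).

E55XX → F_EXX = 550 MPa.
Effective throat (given) t_e = 11 mm.
A_we = 11 × 280 = 3080 mm².
F_nw = 0.6 F_EXX = 330 MPa.
R_n/Ω = (330 × 3080) / 2.0 × 10⁻³ = 508.2 kN.

R_n/Ω ≈ 508 kN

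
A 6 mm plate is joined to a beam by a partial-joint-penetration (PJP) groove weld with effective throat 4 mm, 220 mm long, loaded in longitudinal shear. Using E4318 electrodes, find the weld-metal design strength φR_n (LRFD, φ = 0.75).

φR_n ≈ 170 kN

E43XX → F_EXX = 430 MPa.
Effective throat (given) t_e = 4 mm.
A_we = 4 × 220 = 880 mm².
F_nw = 0.6 F_EXX = 258 MPa.
φR_n = 0.75 × 258 × 880 × 10⁻³ = 170.3 kN.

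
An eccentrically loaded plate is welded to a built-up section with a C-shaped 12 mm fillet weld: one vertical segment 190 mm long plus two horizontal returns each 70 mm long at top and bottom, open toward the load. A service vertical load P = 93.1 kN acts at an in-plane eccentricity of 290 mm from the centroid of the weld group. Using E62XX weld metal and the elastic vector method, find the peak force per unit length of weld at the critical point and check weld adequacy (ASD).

E62XX → F_EXX = 620 MPa.
Total weld length L_w = 330 mm. Treat welds as unit-width lines.
Centroid: x̄ = 2×70×35 / 330 = 14.85 mm from the vertical weld.
Polar moment about centroid: J = I_x + I_y = [190³/12 + 2×70×95²] + [190×14.85² + 2(70³/12 + 70×20.15²)] = 1991000 mm³.
Direct shear f_v = P/L_w = 93.1×10³ / 330 = 282.1 N/mm (vertical).
Torsion M = P·e = 93.1×10³ × 290 = 26999000 N·mm.
Critical point at (x, y) = (55.15, 95) from centroid. f_tx = M·y/J = 1288 N/mm; f_ty = M·x/J = 747.9 N/mm.
Resultant f_max = √[f_tx² + (f_v + f_ty)²] = √[1288² + (282.1 + 747.9)²] = 1649 N/mm.
Capacity per unit length: r_n/Ω = (1/2.0) × 0.6 × 620 × (0.707 × 12) = 1578 N/mm.
1649 > 1578 → NOT adequate.

f_max ≈ 1650 N/mm; NOT adequate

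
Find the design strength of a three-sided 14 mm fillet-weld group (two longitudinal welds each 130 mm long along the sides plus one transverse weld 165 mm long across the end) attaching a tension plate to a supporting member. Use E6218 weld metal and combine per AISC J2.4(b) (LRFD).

φR_n ≈ 1290 kN

E62XX → F_EXX = 620 MPa.
t_e = 0.707 × 14 = 9.898 mm.
R_nwl = 0.6 × 620 × 9.898 × 260 × 10⁻³ = 957.3 kN (longitudinal, 2 welds).
R_nwt = 0.6 × 620 × 9.898 × 165 × 10⁻³ = 607.5 kN (transverse, base value).
(i) R_nwl + R_nwt = 1565 kN; (ii) 0.85 R_nwl + 1.5 R_nwt = 1725 kN.
R_n = max = 1725 kN [governs: (ii)]; φR_n = 1294 kN.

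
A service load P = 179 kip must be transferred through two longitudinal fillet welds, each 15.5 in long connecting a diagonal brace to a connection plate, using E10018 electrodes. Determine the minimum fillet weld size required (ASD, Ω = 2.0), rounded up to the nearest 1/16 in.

E100XX → F_EXX = 100 ksi.
Total weld length L = 31 in.
Required throat t_e = P × Ω / (0.6 F_EXX × L) = 179 × 2.0 / (0.6 × 100 × 31) = 0.1925 in.
Required leg w = t_e / 0.707 = 0.2722 in → use 5/16 in.

w = 5/16 in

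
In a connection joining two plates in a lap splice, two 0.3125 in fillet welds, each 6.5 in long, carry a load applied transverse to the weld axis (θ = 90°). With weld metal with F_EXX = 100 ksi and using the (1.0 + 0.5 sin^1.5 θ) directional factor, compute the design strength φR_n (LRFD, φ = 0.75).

φR_n ≈ 194 kip

t_e = 0.707 × 0.3125 = 0.2209 in; A_we = 0.2209 × 13 = 2.872 in².
Directional factor: 1.0 + 0.5 sin^1.5(90°) = 1.5.
F_nw = 0.6 × 100 × 1.5 = 90 ksi.
φR_n = 0.75 × 90 × 2.872 = 193.9 kip.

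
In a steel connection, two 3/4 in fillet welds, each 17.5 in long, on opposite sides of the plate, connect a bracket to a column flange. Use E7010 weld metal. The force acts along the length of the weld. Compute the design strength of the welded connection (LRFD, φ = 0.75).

φR_n ≈ 585 kip

E70XX → F_EXX = 70 ksi.
Effective throat t_e = 0.707 × 0.75 = 0.5302 in.
Total length L = 35 in; A_we = 0.5302 × 35 = 18.56 in².
F_nw = 0.6 F_EXX = 0.6 × 70 = 42 ksi.
φR_n = 0.75 × 42 × 18.56 = 584.6 kip.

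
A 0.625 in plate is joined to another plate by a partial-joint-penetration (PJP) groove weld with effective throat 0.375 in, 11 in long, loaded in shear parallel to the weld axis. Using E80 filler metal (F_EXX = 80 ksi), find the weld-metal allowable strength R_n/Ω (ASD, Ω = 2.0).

R_n/Ω ≈ 99 kip

Effective throat (given) t_e = 0.375 in.
A_we = 0.375 × 11 = 4.125 in².
F_nw = 0.6 F_EXX = 48 ksi.
R_n/Ω = (48 × 4.125) / 2.0 = 99 kip.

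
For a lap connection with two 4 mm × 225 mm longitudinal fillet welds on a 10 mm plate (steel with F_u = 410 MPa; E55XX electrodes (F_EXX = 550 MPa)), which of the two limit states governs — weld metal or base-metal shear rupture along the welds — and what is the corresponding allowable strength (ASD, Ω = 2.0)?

t_e = 0.707 × 4 = 2.828 mm; L = 450 mm.
Weld metal: R_n/Ω = (1/2.0) × 0.6 × 550 × 2.828 × 450 × 10⁻³ = 210 kN.
Base metal (shear rupture): R_n/Ω = (1/2.0) × 0.6 × 410 × 10 × 450 × 10⁻³ = 553.5 kN.
Governing: weld metal.

R_n/Ω ≈ 210 kN (weld metal governs)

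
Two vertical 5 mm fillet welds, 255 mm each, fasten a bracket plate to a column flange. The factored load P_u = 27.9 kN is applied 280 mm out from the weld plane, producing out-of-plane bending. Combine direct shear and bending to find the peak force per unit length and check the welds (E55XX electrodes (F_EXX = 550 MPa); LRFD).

L_w = 2 × 255 = 510 mm; section modulus (unit throat) S = 2 × L²/6 = 21680 mm².
Direct shear f_v = P/L_w = 27.9×10³/510 = 54.71 N/mm.
Moment M = P × e = 27.9×10³ × 280 = 7812000 N·mm; bending f_b = M/S = 360.4 N/mm.
f_max = √(f_v² + f_b²) = √(54.71² + 360.4²) = 364.5 N/mm.
φr_n = 0.75 × 0.6 × 550 × (0.707 × 5) = 874.9 N/mm → adequate.

f_max ≈ 365 N/mm; adequate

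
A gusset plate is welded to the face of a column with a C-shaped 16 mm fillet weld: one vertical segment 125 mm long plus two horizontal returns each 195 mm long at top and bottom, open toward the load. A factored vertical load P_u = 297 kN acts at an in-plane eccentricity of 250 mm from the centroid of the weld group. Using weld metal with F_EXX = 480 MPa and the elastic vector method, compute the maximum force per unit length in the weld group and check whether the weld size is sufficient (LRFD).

f_max ≈ 3170 N/mm; NOT adequate

Total weld length L_w = 515 mm. Treat welds as unit-width lines.
Centroid: x̄ = 2×195×97.5 / 515 = 73.83 mm from the vertical weld.
Polar moment about centroid: J = I_x + I_y = [125³/12 + 2×195×62.5²] + [125×73.83² + 2(195³/12 + 195×23.67²)] = 3822000 mm³.
Direct shear f_v = P/L_w = 297×10³ / 515 = 576.7 N/mm (vertical).
Torsion M = P·e = 297×10³ × 250 = 74250000 N·mm.
Critical point at (x, y) = (121.2, 62.5) from centroid. f_tx = M·y/J = 1214 N/mm; f_ty = M·x/J = 2354 N/mm.
Resultant f_max = √[f_tx² + (f_v + f_ty)²] = √[1214² + (576.7 + 2354)²] = 3172 N/mm.
Capacity per unit length: φr_n = 0.75 × 0.6 × 480 × (0.707 × 16) = 2443 N/mm.
3172 > 2443 → NOT adequate.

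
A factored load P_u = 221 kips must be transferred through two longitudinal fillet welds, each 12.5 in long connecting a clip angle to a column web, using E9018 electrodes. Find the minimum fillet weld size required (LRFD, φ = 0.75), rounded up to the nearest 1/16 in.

E90XX → F_EXX = 90 ksi.
Total weld length L = 25 in.
Required throat t_e = P_u / (φ × 0.6 F_EXX × L) = 221 / (0.75 × 0.6 × 90 × 25) = 0.2183 in.
Required leg w = t_e / 0.707 = 0.3087 in → use 5/16 in.

w = 5/16 in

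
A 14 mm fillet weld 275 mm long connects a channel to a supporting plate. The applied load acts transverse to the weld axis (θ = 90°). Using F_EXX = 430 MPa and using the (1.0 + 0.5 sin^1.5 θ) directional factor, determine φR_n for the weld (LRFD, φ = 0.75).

t_e = 0.707 × 14 = 9.898 mm; A_we = 9.898 × 275 = 2722 mm².
Directional factor: 1.0 + 0.5 sin^1.5(90°) = 1.5.
F_nw = 0.6 × 430 × 1.5 = 387 MPa.
φR_n = 0.75 × 387 × 2722 × 10⁻³ = 790 kN.

φR_n ≈ 790 kN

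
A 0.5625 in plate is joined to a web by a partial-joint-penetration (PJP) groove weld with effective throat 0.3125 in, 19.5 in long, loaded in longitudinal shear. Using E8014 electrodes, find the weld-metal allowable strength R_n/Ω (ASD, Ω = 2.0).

R_n/Ω ≈ 146 kip

E80XX → F_EXX = 80 ksi.
Effective throat (given) t_e = 0.3125 in.
A_we = 0.3125 × 19.5 = 6.094 in².
F_nw = 0.6 F_EXX = 48 ksi.
R_n/Ω = (48 × 6.094) / 2.0 = 146.2 kip.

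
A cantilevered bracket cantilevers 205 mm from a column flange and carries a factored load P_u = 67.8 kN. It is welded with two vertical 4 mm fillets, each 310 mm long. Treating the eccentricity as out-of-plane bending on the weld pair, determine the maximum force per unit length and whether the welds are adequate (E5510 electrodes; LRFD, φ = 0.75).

f_max ≈ 447 N/mm; adequate

E55XX → F_EXX = 550 MPa.
L_w = 2 × 310 = 620 mm; section modulus (unit throat) S = 2 × L²/6 = 32030 mm².
Direct shear f_v = P/L_w = 67.8×10³/620 = 109.4 N/mm.
Moment M = P × e = 67.8×10³ × 205 = 13899000 N·mm; bending f_b = M/S = 433.9 N/mm.
f_max = √(f_v² + f_b²) = √(109.4² + 433.9²) = 447.5 N/mm.
φr_n = 0.75 × 0.6 × 550 × (0.707 × 4) = 699.9 N/mm → adequate.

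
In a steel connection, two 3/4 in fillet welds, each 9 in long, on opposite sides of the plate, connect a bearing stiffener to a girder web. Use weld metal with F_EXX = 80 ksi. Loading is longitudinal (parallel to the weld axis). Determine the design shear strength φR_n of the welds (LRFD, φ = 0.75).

Effective throat t_e = 0.707 × 0.75 = 0.5302 in.
Total length L = 18 in; A_we = 0.5302 × 18 = 9.544 in².
F_nw = 0.6 F_EXX = 0.6 × 80 = 48 ksi.
φR_n = 0.75 × 48 × 9.544 = 343.6 kips.

φR_n ≈ 344 kips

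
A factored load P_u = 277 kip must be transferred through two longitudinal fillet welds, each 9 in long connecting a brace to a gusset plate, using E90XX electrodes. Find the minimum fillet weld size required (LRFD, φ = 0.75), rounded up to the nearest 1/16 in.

w = 9/16 in

E90XX → F_EXX = 90 ksi.
Total weld length L = 18 in.
Required throat t_e = P_u / (φ × 0.6 F_EXX × L) = 277 / (0.75 × 0.6 × 90 × 18) = 0.38 in.
Required leg w = t_e / 0.707 = 0.5374 in → use 9/16 in.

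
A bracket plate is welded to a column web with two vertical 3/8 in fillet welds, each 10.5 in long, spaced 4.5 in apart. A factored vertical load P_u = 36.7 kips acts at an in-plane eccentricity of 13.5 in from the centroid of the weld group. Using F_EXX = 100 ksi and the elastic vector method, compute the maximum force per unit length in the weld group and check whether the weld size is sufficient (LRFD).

Total weld length L_w = 21 in. Treat welds as unit-width lines.
Polar moment about centroid: J = 2[d³/12 + d(b/2)²] = 2[10.5³/12 + 10.5×2.25²] = 299.2 in³.
Direct shear f_v = P/L_w = 36.7 / 21 = 1.748 kip/in (vertical).
Torsion M = P·e = 36.7 × 13.5 = 495.45 kip·in.
Critical point at (x, y) = (2.25, 5.25) from centroid. f_tx = M·y/J = 8.692 kip/in; f_ty = M·x/J = 3.725 kip/in.
Resultant f_max = √[f_tx² + (f_v + f_ty)²] = √[8.692² + (1.748 + 3.725)²] = 10.27 kip/in.
Capacity per unit length: φr_n = 0.75 × 0.6 × 100 × (0.707 × 0.375) = 11.93 kip/in.
10.27 ≤ 11.93 → adequate.

f_max ≈ 10.3 kip/in; adequate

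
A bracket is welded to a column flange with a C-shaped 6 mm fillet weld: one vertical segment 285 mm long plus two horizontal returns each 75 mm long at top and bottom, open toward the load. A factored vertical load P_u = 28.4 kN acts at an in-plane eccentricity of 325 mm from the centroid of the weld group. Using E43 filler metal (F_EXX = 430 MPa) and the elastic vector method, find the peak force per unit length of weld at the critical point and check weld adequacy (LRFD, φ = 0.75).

Total weld length L_w = 435 mm. Treat welds as unit-width lines.
Centroid: x̄ = 2×75×37.5 / 435 = 12.93 mm from the vertical weld.
Polar moment about centroid: J = I_x + I_y = [285³/12 + 2×75×142.5²] + [285×12.93² + 2(75³/12 + 75×24.57²)] = 5184000 mm³.
Direct shear f_v = P/L_w = 28.4×10³ / 435 = 65.29 N/mm (vertical).
Torsion M = P·e = 28.4×10³ × 325 = 9230000 N·mm.
Critical point at (x, y) = (62.07, 142.5) from centroid. f_tx = M·y/J = 253.7 N/mm; f_ty = M·x/J = 110.5 N/mm.
Resultant f_max = √[f_tx² + (f_v + f_ty)²] = √[253.7² + (65.29 + 110.5)²] = 308.7 N/mm.
Capacity per unit length: φr_n = 0.75 × 0.6 × 430 × (0.707 × 6) = 820.8 N/mm.
308.7 ≤ 820.8 → adequate.

f_max ≈ 309 N/mm; adequate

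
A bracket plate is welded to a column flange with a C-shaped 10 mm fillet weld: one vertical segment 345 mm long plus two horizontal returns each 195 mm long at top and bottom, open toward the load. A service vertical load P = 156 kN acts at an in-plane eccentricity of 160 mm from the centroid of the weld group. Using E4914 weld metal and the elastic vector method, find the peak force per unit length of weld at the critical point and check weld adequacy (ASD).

E49XX → F_EXX = 490 MPa.
Total weld length L_w = 735 mm. Treat welds as unit-width lines.
Centroid: x̄ = 2×195×97.5 / 735 = 51.73 mm from the vertical weld.
Polar moment about centroid: J = I_x + I_y = [345³/12 + 2×195×172.5²] + [345×51.73² + 2(195³/12 + 195×45.77²)] = 18000000 mm³.
Direct shear f_v = P/L_w = 156×10³ / 735 = 212.2 N/mm (vertical).
Torsion M = P·e = 156×10³ × 160 = 24960000 N·mm.
Critical point at (x, y) = (143.3, 172.5) from centroid. f_tx = M·y/J = 239.2 N/mm; f_ty = M·x/J = 198.6 N/mm.
Resultant f_max = √[f_tx² + (f_v + f_ty)²] = √[239.2² + (212.2 + 198.6)²] = 475.4 N/mm.
Capacity per unit length: r_n/Ω = (1/2.0) × 0.6 × 490 × (0.707 × 10) = 1039 N/mm.
475.4 ≤ 1039 → adequate.

f_max ≈ 475 N/mm; adequate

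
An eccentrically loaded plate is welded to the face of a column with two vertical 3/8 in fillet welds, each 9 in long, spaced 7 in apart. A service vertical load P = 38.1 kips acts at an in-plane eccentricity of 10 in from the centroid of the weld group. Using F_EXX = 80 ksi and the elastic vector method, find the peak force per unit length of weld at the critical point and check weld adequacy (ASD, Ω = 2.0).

Total weld length L_w = 18 in. Treat welds as unit-width lines.
Polar moment about centroid: J = 2[d³/12 + d(b/2)²] = 2[9³/12 + 9×3.5²] = 342 in³.
Direct shear f_v = P/L_w = 38.1 / 18 = 2.117 kip/in (vertical).
Torsion M = P·e = 38.1 × 10 = 381 kip·in.
Critical point at (x, y) = (3.5, 4.5) from centroid. f_tx = M·y/J = 5.013 kip/in; f_ty = M·x/J = 3.899 kip/in.
Resultant f_max = √[f_tx² + (f_v + f_ty)²] = √[5.013² + (2.117 + 3.899)²] = 7.831 kip/in.
Capacity per unit length: r_n/Ω = (1/2.0) × 0.6 × 80 × (0.707 × 0.375) = 6.363 kip/in.
7.831 > 6.363 → NOT adequate.

f_max ≈ 7.83 kip/in; NOT adequate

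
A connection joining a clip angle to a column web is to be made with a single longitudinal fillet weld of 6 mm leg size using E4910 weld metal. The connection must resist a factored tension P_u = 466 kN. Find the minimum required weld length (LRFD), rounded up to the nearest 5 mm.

L = 500 mm

E49XX → F_EXX = 490 MPa.
Throat t_e = 0.707 × 6 = 4.242 mm.
φr_n = 0.75 × 0.6 × 490 × 4.242 × 10⁻³ = 0.9354 kN/mm.
L_req = P_u / φr_n = 466 / 0.9354 = 498.2 mm total.
Round up → use L = 500 mm.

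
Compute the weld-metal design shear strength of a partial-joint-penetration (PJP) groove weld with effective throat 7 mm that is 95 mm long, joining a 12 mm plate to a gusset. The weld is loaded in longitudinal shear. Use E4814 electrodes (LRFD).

φR_n ≈ 144 kN

E48XX → F_EXX = 480 MPa.
Effective throat (given) t_e = 7 mm.
A_we = 7 × 95 = 665 mm².
F_nw = 0.6 F_EXX = 288 MPa.
φR_n = 0.75 × 288 × 665 × 10⁻³ = 143.6 kN.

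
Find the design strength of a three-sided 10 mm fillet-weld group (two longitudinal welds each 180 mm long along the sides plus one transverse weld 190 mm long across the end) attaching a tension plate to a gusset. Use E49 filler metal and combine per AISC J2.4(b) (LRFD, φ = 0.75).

φR_n ≈ 921 kN

E49XX → F_EXX = 490 MPa.
t_e = 0.707 × 10 = 7.07 mm.
R_nwl = 0.6 × 490 × 7.07 × 360 × 10⁻³ = 748.3 kN (longitudinal, 2 welds).
R_nwt = 0.6 × 490 × 7.07 × 190 × 10⁻³ = 394.9 kN (transverse, base value).
(i) R_nwl + R_nwt = 1143 kN; (ii) 0.85 R_nwl + 1.5 R_nwt = 1228 kN.
R_n = max = 1228 kN [governs: (ii)]; φR_n = 921.3 kN.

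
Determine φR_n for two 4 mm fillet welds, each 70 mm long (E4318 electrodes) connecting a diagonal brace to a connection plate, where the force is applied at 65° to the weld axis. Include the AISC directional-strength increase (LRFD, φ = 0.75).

E43XX → F_EXX = 430 MPa.
t_e = 0.707 × 4 = 2.828 mm; A_we = 2.828 × 140 = 395.9 mm².
Directional factor: 1.0 + 0.5 sin^1.5(65°) = 1.431.
F_nw = 0.6 × 430 × 1.431 = 369.3 MPa.
φR_n = 0.75 × 369.3 × 395.9 × 10⁻³ = 109.7 kN.

φR_n ≈ 110 kN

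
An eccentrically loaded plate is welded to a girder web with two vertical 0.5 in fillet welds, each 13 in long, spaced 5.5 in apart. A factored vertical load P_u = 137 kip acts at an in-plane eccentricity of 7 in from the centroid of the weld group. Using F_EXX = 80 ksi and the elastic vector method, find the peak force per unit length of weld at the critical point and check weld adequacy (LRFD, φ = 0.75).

Total weld length L_w = 26 in. Treat welds as unit-width lines.
Polar moment about centroid: J = 2[d³/12 + d(b/2)²] = 2[13³/12 + 13×2.75²] = 562.8 in³.
Direct shear f_v = P/L_w = 137 / 26 = 5.269 kip/in (vertical).
Torsion M = P·e = 137 × 7 = 959 kip·in.
Critical point at (x, y) = (2.75, 6.5) from centroid. f_tx = M·y/J = 11.08 kip/in; f_ty = M·x/J = 4.686 kip/in.
Resultant f_max = √[f_tx² + (f_v + f_ty)²] = √[11.08² + (5.269 + 4.686)²] = 14.89 kip/in.
Capacity per unit length: φr_n = 0.75 × 0.6 × 80 × (0.707 × 0.5) = 12.73 kip/in.
14.89 > 12.73 → NOT adequate.

f_max ≈ 14.9 kip/in; NOT adequate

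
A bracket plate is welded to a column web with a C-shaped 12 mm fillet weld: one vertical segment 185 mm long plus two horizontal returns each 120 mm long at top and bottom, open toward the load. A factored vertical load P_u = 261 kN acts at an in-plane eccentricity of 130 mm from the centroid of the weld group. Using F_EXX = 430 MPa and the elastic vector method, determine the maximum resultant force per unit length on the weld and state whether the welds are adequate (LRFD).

Total weld length L_w = 425 mm. Treat welds as unit-width lines.
Centroid: x̄ = 2×120×60 / 425 = 33.88 mm from the vertical weld.
Polar moment about centroid: J = I_x + I_y = [185³/12 + 2×120×92.5²] + [185×33.88² + 2(120³/12 + 120×26.12²)] = 3245000 mm³.
Direct shear f_v = P/L_w = 261×10³ / 425 = 614.1 N/mm (vertical).
Torsion M = P·e = 261×10³ × 130 = 33930000 N·mm.
Critical point at (x, y) = (86.12, 92.5) from centroid. f_tx = M·y/J = 967.1 N/mm; f_ty = M·x/J = 900.4 N/mm.
Resultant f_max = √[f_tx² + (f_v + f_ty)²] = √[967.1² + (614.1 + 900.4)²] = 1797 N/mm.
Capacity per unit length: φr_n = 0.75 × 0.6 × 430 × (0.707 × 12) = 1642 N/mm.
1797 > 1642 → NOT adequate.

f_max ≈ 1800 N/mm; NOT adequate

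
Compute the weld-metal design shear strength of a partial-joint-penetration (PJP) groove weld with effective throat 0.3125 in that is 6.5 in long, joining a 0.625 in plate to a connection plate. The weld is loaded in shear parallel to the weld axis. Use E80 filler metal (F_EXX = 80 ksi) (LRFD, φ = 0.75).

φR_n ≈ 73.1 kips

Effective throat (given) t_e = 0.3125 in.
A_we = 0.3125 × 6.5 = 2.031 in².
F_nw = 0.6 F_EXX = 48 ksi.
φR_n = 0.75 × 48 × 2.031 = 73.12 kips.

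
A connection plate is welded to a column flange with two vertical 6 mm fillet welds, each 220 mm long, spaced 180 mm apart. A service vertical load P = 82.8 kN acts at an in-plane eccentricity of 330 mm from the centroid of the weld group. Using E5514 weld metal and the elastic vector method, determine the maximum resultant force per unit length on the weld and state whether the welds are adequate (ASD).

E55XX → F_EXX = 550 MPa.
Total weld length L_w = 440 mm. Treat welds as unit-width lines.
Polar moment about centroid: J = 2[d³/12 + d(b/2)²] = 2[220³/12 + 220×90²] = 5339000 mm³.
Direct shear f_v = P/L_w = 82.8×10³ / 440 = 188.2 N/mm (vertical).
Torsion M = P·e = 82.8×10³ × 330 = 27324000 N·mm.
Critical point at (x, y) = (90, 110) from centroid. f_tx = M·y/J = 563 N/mm; f_ty = M·x/J = 460.6 N/mm.
Resultant f_max = √[f_tx² + (f_v + f_ty)²] = √[563² + (188.2 + 460.6)²] = 859 N/mm.
Capacity per unit length: r_n/Ω = (1/2.0) × 0.6 × 550 × (0.707 × 6) = 699.9 N/mm.
859 > 699.9 → NOT adequate.

f_max ≈ 859 N/mm; NOT adequate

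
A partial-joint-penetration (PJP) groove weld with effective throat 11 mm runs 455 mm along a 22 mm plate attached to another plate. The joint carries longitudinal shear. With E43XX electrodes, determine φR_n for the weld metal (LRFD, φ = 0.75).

E43XX → F_EXX = 430 MPa.
Effective throat (given) t_e = 11 mm.
A_we = 11 × 455 = 5005 mm².
F_nw = 0.6 F_EXX = 258 MPa.
φR_n = 0.75 × 258 × 5005 × 10⁻³ = 968.5 kN.

φR_n ≈ 968 kN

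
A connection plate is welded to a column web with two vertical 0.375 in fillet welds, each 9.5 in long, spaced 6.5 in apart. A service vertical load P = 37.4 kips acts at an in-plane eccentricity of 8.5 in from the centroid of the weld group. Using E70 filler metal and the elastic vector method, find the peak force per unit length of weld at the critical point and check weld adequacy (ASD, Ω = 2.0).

E70XX → F_EXX = 70 ksi.
Total weld length L_w = 19 in. Treat welds as unit-width lines.
Polar moment about centroid: J = 2[d³/12 + d(b/2)²] = 2[9.5³/12 + 9.5×3.25²] = 343.6 in³.
Direct shear f_v = P/L_w = 37.4 / 19 = 1.968 kip/in (vertical).
Torsion M = P·e = 37.4 × 8.5 = 317.9 kip·in.
Critical point at (x, y) = (3.25, 4.75) from centroid. f_tx = M·y/J = 4.395 kip/in; f_ty = M·x/J = 3.007 kip/in.
Resultant f_max = √[f_tx² + (f_v + f_ty)²] = √[4.395² + (1.968 + 3.007)²] = 6.639 kip/in.
Capacity per unit length: r_n/Ω = (1/2.0) × 0.6 × 70 × (0.707 × 0.375) = 5.568 kip/in.
6.639 > 5.568 → NOT adequate.

f_max ≈ 6.64 kip/in; NOT adequate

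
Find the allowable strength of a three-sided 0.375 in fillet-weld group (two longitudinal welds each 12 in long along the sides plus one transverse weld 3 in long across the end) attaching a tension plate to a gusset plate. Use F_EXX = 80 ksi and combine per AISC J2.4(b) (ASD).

t_e = 0.707 × 0.375 = 0.2651 in.
R_nwl = 0.6 × 80 × 0.2651 × 24 = 305.4 kips (longitudinal, 2 welds).
R_nwt = 0.6 × 80 × 0.2651 × 3 = 38.18 kips (transverse, base value).
(i) R_nwl + R_nwt = 343.6 kips; (ii) 0.85 R_nwl + 1.5 R_nwt = 316.9 kips.
R_n = max = 343.6 kips [governs: (i)]; R_n/Ω = 171.8 kips.

R_n/Ω ≈ 172 kips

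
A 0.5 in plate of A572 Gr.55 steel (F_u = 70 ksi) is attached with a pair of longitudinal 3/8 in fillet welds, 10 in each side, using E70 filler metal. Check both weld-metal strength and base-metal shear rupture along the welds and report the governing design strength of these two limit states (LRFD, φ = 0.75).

φR_n ≈ 167 kips (weld metal governs)

E70XX → F_EXX = 70 ksi.
t_e = 0.707 × 0.375 = 0.2651 in; L = 20 in.
Weld metal: φR_n = 0.75 × 0.6 × 70 × 0.2651 × 20 = 167 kips.
Base metal (shear rupture): φR_n = 0.75 × 0.6 × 70 × 0.5 × 20 = 315 kips.
Governing: weld metal.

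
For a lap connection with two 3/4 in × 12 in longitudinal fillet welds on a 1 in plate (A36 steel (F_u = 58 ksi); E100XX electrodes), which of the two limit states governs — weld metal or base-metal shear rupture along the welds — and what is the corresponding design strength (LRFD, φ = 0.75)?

E100XX → F_EXX = 100 ksi.
t_e = 0.707 × 0.75 = 0.5302 in; L = 24 in.
Weld metal: φR_n = 0.75 × 0.6 × 100 × 0.5302 × 24 = 572.7 kips.
Base metal (shear rupture): φR_n = 0.75 × 0.6 × 58 × 1 × 24 = 626.4 kips.
Governing: weld metal.

φR_n ≈ 573 kips (weld metal governs)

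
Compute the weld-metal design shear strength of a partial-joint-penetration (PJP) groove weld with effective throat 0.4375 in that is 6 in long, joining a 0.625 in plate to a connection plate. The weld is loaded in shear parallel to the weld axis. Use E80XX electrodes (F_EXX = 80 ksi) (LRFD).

φR_n ≈ 94.5 kip

Effective throat (given) t_e = 0.4375 in.
A_we = 0.4375 × 6 = 2.625 in².
F_nw = 0.6 F_EXX = 48 ksi.
φR_n = 0.75 × 48 × 2.625 = 94.5 kip.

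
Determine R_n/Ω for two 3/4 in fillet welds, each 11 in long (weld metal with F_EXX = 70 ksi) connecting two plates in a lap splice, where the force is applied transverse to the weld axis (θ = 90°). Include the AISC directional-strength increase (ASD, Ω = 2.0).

R_n/Ω ≈ 367 kips

t_e = 0.707 × 0.75 = 0.5302 in; A_we = 0.5302 × 22 = 11.67 in².
Directional factor: 1.0 + 0.5 sin^1.5(90°) = 1.5.
F_nw = 0.6 × 70 × 1.5 = 63 ksi.
R_n/Ω = (63 × 11.67) / 2.0 = 367.5 kips.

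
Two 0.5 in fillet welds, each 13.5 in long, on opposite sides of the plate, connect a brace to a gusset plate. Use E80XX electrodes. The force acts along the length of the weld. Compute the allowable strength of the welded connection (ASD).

R_n/Ω ≈ 229 kip

E80XX → F_EXX = 80 ksi.
Effective throat t_e = 0.707 × 0.5 = 0.3535 in.
Total length L = 27 in; A_we = 0.3535 × 27 = 9.544 in².
F_nw = 0.6 F_EXX = 0.6 × 80 = 48 ksi.
R_n = 48 × 9.544 = 458.1 kip; R_n/Ω = 458.1/2.0 = 229.1 kip.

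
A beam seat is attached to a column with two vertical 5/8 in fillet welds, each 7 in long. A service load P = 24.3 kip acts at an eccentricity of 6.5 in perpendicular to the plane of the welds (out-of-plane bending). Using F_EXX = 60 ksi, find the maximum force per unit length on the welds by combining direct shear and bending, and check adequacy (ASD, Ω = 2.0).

L_w = 2 × 7 = 14 in; section modulus (unit throat) S = 2 × L²/6 = 16.33 in².
Direct shear f_v = P/L_w = 24.3/14 = 1.736 kip/in.
Moment M = P × e = 24.3 × 6.5 = 157.95 kip·in; bending f_b = M/S = 9.67 kip/in.
f_max = √(f_v² + f_b²) = √(1.736² + 9.67²) = 9.825 kip/in.
r_n/Ω = (1/2.0) × 0.6 × 60 × (0.707 × 0.625) = 7.954 kip/in → NOT adequate.

f_max ≈ 9.82 kip/in; NOT adequate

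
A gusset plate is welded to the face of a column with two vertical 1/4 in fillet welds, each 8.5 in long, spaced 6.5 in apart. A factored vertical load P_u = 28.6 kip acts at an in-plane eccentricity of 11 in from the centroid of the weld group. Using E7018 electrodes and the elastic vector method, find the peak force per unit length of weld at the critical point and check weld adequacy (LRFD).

E70XX → F_EXX = 70 ksi.
Total weld length L_w = 17 in. Treat welds as unit-width lines.
Polar moment about centroid: J = 2[d³/12 + d(b/2)²] = 2[8.5³/12 + 8.5×3.25²] = 281.9 in³.
Direct shear f_v = P/L_w = 28.6 / 17 = 1.682 kip/in (vertical).
Torsion M = P·e = 28.6 × 11 = 314.6 kip·in.
Critical point at (x, y) = (3.25, 4.25) from centroid. f_tx = M·y/J = 4.743 kip/in; f_ty = M·x/J = 3.627 kip/in.
Resultant f_max = √[f_tx² + (f_v + f_ty)²] = √[4.743² + (1.682 + 3.627)²] = 7.119 kip/in.
Capacity per unit length: φr_n = 0.75 × 0.6 × 70 × (0.707 × 0.25) = 5.568 kip/in.
7.119 > 5.568 → NOT adequate.

f_max ≈ 7.12 kip/in; NOT adequate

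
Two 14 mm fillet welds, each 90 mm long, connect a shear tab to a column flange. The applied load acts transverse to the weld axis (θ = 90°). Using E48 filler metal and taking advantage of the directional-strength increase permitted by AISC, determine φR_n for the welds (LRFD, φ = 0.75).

φR_n ≈ 577 kN

E48XX → F_EXX = 480 MPa.
t_e = 0.707 × 14 = 9.898 mm; A_we = 9.898 × 180 = 1782 mm².
Directional factor: 1.0 + 0.5 sin^1.5(90°) = 1.5.
F_nw = 0.6 × 480 × 1.5 = 432 MPa.
φR_n = 0.75 × 432 × 1782 × 10⁻³ = 577.3 kN.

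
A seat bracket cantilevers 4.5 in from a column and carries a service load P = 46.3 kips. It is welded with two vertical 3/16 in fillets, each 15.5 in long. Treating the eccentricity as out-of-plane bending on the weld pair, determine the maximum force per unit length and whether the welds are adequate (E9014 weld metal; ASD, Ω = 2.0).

f_max ≈ 3 kip/in; adequate

E90XX → F_EXX = 90 ksi.
L_w = 2 × 15.5 = 31 in; section modulus (unit throat) S = 2 × L²/6 = 80.08 in².
Direct shear f_v = P/L_w = 46.3/31 = 1.494 kip/in.
Moment M = P × e = 46.3 × 4.5 = 208.35 kip·in; bending f_b = M/S = 2.602 kip/in.
f_max = √(f_v² + f_b²) = √(1.494² + 2.602²) = 3 kip/in.
r_n/Ω = (1/2.0) × 0.6 × 90 × (0.707 × 0.1875) = 3.579 kip/in → adequate.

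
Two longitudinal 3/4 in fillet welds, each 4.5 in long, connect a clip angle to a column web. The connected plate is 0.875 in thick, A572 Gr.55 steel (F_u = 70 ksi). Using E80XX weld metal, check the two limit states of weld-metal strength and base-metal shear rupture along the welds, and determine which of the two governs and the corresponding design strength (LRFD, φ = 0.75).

φR_n ≈ 172 kips (weld metal governs)

E80XX → F_EXX = 80 ksi.
t_e = 0.707 × 0.75 = 0.5302 in; L = 9 in.
Weld metal: φR_n = 0.75 × 0.6 × 80 × 0.5302 × 9 = 171.8 kips.
Base metal (shear rupture): φR_n = 0.75 × 0.6 × 70 × 0.875 × 9 = 248.1 kips.
Governing: weld metal.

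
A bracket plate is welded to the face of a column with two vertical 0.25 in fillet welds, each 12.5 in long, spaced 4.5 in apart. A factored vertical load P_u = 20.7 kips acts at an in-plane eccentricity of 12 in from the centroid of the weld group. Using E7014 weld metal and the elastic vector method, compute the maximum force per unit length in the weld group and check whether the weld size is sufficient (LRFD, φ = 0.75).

f_max ≈ 4.01 kip/in; adequate

E70XX → F_EXX = 70 ksi.
Total weld length L_w = 25 in. Treat welds as unit-width lines.
Polar moment about centroid: J = 2[d³/12 + d(b/2)²] = 2[12.5³/12 + 12.5×2.25²] = 452.1 in³.
Direct shear f_v = P/L_w = 20.7 / 25 = 0.828 kip/in (vertical).
Torsion M = P·e = 20.7 × 12 = 248.4 kip·in.
Critical point at (x, y) = (2.25, 6.25) from centroid. f_tx = M·y/J = 3.434 kip/in; f_ty = M·x/J = 1.236 kip/in.
Resultant f_max = √[f_tx² + (f_v + f_ty)²] = √[3.434² + (0.828 + 1.236)²] = 4.007 kip/in.
Capacity per unit length: φr_n = 0.75 × 0.6 × 70 × (0.707 × 0.25) = 5.568 kip/in.
4.007 ≤ 5.568 → adequate.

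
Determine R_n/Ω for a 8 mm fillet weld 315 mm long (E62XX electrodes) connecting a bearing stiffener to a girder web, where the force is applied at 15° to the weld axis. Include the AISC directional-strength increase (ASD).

E62XX → F_EXX = 620 MPa.
t_e = 0.707 × 8 = 5.656 mm; A_we = 5.656 × 315 = 1782 mm².
Directional factor: 1.0 + 0.5 sin^1.5(15°) = 1.066.
F_nw = 0.6 × 620 × 1.066 = 396.5 MPa.
R_n/Ω = (396.5 × 1782) / 2.0 × 10⁻³ = 353.2 kN.

R_n/Ω ≈ 353 kN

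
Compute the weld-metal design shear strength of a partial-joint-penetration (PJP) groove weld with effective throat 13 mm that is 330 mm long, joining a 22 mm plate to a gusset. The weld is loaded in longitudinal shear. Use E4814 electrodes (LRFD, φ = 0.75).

φR_n ≈ 927 kN

E48XX → F_EXX = 480 MPa.
Effective throat (given) t_e = 13 mm.
A_we = 13 × 330 = 4290 mm².
F_nw = 0.6 F_EXX = 288 MPa.
φR_n = 0.75 × 288 × 4290 × 10⁻³ = 926.6 kN.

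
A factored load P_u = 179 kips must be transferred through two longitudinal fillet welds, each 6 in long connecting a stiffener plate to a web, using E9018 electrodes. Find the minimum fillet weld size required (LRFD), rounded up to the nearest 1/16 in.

E90XX → F_EXX = 90 ksi.
Total weld length L = 12 in.
Required throat t_e = P_u / (φ × 0.6 F_EXX × L) = 179 / (0.75 × 0.6 × 90 × 12) = 0.3683 in.
Required leg w = t_e / 0.707 = 0.521 in → use 9/16 in.

w = 9/16 in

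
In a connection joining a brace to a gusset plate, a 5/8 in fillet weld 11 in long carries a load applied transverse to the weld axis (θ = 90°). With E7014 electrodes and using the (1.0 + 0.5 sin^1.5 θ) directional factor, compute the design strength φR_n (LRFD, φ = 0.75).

E70XX → F_EXX = 70 ksi.
t_e = 0.707 × 0.625 = 0.4419 in; A_we = 0.4419 × 11 = 4.861 in².
Directional factor: 1.0 + 0.5 sin^1.5(90°) = 1.5.
F_nw = 0.6 × 70 × 1.5 = 63 ksi.
φR_n = 0.75 × 63 × 4.861 = 229.7 kips.

φR_n ≈ 230 kips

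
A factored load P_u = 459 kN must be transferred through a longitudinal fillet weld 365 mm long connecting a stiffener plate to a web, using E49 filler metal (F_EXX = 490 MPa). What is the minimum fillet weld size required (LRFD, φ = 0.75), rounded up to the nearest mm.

Total weld length L = 365 mm.
Required throat t_e = P_u / (φ × 0.6 F_EXX × L) = 459 / (0.75 × 0.6 × 490 × 365 × 10⁻³) = 5.703 mm.
Required leg w = t_e / 0.707 = 8.067 mm → use 9 mm.

w = 9 mm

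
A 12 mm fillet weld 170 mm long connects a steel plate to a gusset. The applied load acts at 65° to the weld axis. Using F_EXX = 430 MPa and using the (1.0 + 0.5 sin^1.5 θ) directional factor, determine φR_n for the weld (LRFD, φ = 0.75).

t_e = 0.707 × 12 = 8.484 mm; A_we = 8.484 × 170 = 1442 mm².
Directional factor: 1.0 + 0.5 sin^1.5(65°) = 1.431.
F_nw = 0.6 × 430 × 1.431 = 369.3 MPa.
φR_n = 0.75 × 369.3 × 1442 × 10⁻³ = 399.5 kN.

φR_n ≈ 399 kN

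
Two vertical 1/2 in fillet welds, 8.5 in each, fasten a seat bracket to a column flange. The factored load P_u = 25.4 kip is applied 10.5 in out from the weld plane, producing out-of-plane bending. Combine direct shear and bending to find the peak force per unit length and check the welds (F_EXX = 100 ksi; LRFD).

L_w = 2 × 8.5 = 17 in; section modulus (unit throat) S = 2 × L²/6 = 24.08 in².
Direct shear f_v = P/L_w = 25.4/17 = 1.494 kip/in.
Moment M = P × e = 25.4 × 10.5 = 266.7 kip·in; bending f_b = M/S = 11.07 kip/in.
f_max = √(f_v² + f_b²) = √(1.494² + 11.07²) = 11.17 kip/in.
φr_n = 0.75 × 0.6 × 100 × (0.707 × 0.5) = 15.91 kip/in → adequate.

f_max ≈ 11.2 kip/in; adequate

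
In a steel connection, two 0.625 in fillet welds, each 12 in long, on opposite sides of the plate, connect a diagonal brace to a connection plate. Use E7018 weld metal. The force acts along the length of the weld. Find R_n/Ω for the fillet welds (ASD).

E70XX → F_EXX = 70 ksi.
Effective throat t_e = 0.707 × 0.625 = 0.4419 in.
Total length L = 24 in; A_we = 0.4419 × 24 = 10.6 in².
F_nw = 0.6 F_EXX = 0.6 × 70 = 42 ksi.
R_n = 42 × 10.6 = 445.4 kips; R_n/Ω = 445.4/2.0 = 222.7 kips.

R_n/Ω ≈ 223 kips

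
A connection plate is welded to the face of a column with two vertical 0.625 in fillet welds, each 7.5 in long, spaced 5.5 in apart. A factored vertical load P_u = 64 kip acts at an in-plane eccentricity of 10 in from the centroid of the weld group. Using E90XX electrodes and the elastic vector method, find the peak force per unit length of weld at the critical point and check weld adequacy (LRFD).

E90XX → F_EXX = 90 ksi.
Total weld length L_w = 15 in. Treat welds as unit-width lines.
Polar moment about centroid: J = 2[d³/12 + d(b/2)²] = 2[7.5³/12 + 7.5×2.75²] = 183.8 in³.
Direct shear f_v = P/L_w = 64 / 15 = 4.267 kip/in (vertical).
Torsion M = P·e = 64 × 10 = 640 kip·in.
Critical point at (x, y) = (2.75, 3.75) from centroid. f_tx = M·y/J = 13.06 kip/in; f_ty = M·x/J = 9.578 kip/in.
Resultant f_max = √[f_tx² + (f_v + f_ty)²] = √[13.06² + (4.267 + 9.578)²] = 19.03 kip/in.
Capacity per unit length: φr_n = 0.75 × 0.6 × 90 × (0.707 × 0.625) = 17.9 kip/in.
19.03 > 17.9 → NOT adequate.

f_max ≈ 19 kip/in; NOT adequate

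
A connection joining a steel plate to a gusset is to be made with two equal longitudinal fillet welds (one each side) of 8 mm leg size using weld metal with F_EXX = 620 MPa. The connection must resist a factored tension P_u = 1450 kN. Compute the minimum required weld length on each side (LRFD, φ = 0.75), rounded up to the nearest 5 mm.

Throat t_e = 0.707 × 8 = 5.656 mm.
φr_n = 0.75 × 0.6 × 620 × 5.656 × 10⁻³ = 1.578 kN/mm.
L_req = P_u / φr_n = 1450 / 1.578 = 918.9 mm total.
Per side: 918.9 / 2 = 459.4 mm.
Round up → use L = 460 mm on each side.

L = 460 mm on each side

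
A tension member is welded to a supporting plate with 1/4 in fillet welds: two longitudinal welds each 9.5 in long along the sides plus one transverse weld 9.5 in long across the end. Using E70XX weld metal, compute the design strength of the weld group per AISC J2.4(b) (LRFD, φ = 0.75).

φR_n ≈ 169 kips

E70XX → F_EXX = 70 ksi.
t_e = 0.707 × 0.25 = 0.1767 in.
R_nwl = 0.6 × 70 × 0.1767 × 19 = 141 kips (longitudinal, 2 welds).
R_nwt = 0.6 × 70 × 0.1767 × 9.5 = 70.52 kips (transverse, base value).
(i) R_nwl + R_nwt = 211.6 kips; (ii) 0.85 R_nwl + 1.5 R_nwt = 225.7 kips.
R_n = max = 225.7 kips [governs: (ii)]; φR_n = 169.3 kips.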